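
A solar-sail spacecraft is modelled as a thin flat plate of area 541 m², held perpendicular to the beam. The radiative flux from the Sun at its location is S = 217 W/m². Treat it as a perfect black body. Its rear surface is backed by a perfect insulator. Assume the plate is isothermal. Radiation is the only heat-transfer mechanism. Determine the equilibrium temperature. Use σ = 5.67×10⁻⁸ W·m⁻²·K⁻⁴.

T ≈ 249 K

At equilibrium, absorbed power = emitted power.
Absorbing cross-section = A = 541.0 m²; emitting surface = A = 541.0 m² (ratio 1).
S·A_cross = εσ·A_surf·T⁴  ⇒  T⁴ = S/(1σ).
T⁴ = 1.00·217/(1·5.67×10⁻⁸) = 3.827×10⁹ K⁴.
T = (3.827×10⁹)^(1/4).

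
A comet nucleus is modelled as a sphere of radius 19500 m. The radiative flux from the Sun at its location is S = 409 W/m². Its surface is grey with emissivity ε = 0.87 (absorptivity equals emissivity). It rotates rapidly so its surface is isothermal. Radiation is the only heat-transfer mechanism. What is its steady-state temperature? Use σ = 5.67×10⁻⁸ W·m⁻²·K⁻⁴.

At equilibrium, absorbed power = emitted power.
Absorbing cross-section = πr² = 1.195×10⁹ m²; emitting surface = 4πr² = 4.778×10⁹ m² (ratio 4).
εS·A_cross = εσ·A_surf·T⁴  ⇒  T⁴ = S/(4σ)   (ε cancels).
T⁴ = 409/(4·5.67×10⁻⁸) = 1.803×10⁹ K⁴.
T = (1.803×10⁹)^(1/4).

T ≈ 206 K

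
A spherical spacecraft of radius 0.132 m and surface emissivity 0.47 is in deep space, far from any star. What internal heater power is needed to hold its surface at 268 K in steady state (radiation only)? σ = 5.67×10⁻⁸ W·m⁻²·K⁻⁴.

P = εσ·4πr²·T⁴.
4πr² = 0.2190 m²; T⁴ = 5.159×10⁹ K⁴.
P = 0.47·5.67×10⁻⁸·0.2190·5.159×10⁹.

P ≈ 30.1 W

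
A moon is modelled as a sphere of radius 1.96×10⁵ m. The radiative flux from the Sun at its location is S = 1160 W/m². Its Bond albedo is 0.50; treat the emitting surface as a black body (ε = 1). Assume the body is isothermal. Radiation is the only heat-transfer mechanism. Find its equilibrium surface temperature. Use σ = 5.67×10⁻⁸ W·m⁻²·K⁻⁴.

At equilibrium, absorbed power = emitted power.
Absorbing cross-section = πr² = 1.207×10¹¹ m²; emitting surface = 4πr² = 4.827×10¹¹ m² (ratio 4).
(1−a)S·A_cross = εσ·A_surf·T⁴  ⇒  T⁴ = (1−a)S/(4σ).
T⁴ = 0.500·1160/(4·5.67×10⁻⁸) = 2.557×10⁹ K⁴.
T = (2.557×10⁹)^(1/4).

T ≈ 225 K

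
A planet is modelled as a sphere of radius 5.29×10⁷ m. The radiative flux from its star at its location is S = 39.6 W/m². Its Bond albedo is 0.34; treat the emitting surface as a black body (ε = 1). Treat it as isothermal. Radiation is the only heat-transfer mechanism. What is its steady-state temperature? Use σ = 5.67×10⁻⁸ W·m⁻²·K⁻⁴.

T ≈ 104 K

At equilibrium, absorbed power = emitted power.
Absorbing cross-section = πr² = 8.791×10¹⁵ m²; emitting surface = 4πr² = 3.517×10¹⁶ m² (ratio 4).
(1−a)S·A_cross = εσ·A_surf·T⁴  ⇒  T⁴ = (1−a)S/(4σ).
T⁴ = 0.660·39.6/(4·5.67×10⁻⁸) = 1.152×10⁸ K⁴.
T = (1.152×10⁸)^(1/4).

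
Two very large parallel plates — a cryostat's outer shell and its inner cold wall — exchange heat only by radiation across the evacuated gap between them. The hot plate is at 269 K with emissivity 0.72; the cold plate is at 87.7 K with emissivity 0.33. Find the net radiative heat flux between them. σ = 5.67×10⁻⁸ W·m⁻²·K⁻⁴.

For two infinite grey parallel plates, q = σ(T₁⁴ − T₂⁴)/(1/ε₁ + 1/ε₂ − 1).
T₁⁴ − T₂⁴ = 5.236×10⁹ − 5.916×10⁷ = 5.177×10⁹ K⁴.
1/ε₁ + 1/ε₂ − 1 = 1.389 + 3.030 − 1 = 3.419.
q = 5.67×10⁻⁸ × 5.177×10⁹ / 3.419.

q ≈ 85.8 W/m²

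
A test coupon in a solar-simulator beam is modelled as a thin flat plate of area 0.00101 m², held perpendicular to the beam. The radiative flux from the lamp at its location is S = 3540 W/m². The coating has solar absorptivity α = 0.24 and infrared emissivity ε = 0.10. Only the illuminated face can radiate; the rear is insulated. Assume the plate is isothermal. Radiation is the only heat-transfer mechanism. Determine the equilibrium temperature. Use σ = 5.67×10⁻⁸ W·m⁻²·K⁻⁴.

T ≈ 622 K

At equilibrium, absorbed power = emitted power.
Absorbing cross-section = A = 0.001010 m²; emitting surface = A = 0.001010 m² (ratio 1).
αS·A_cross = εσ·A_surf·T⁴  ⇒  T⁴ = αS/(ε·1σ).
T⁴ = 0.240·3540/(0.10·1·5.67×10⁻⁸) = 1.498×10¹¹ K⁴.
T = (1.498×10¹¹)^(1/4).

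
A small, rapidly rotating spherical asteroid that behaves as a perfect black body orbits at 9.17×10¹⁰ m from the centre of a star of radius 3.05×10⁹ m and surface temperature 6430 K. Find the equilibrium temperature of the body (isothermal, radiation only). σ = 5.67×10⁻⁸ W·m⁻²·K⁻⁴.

T ≈ 829 K

The star's surface emits σT_*⁴; at distance d the flux is S = σT_*⁴(R_*/d)².
S = 5.67×10⁻⁸·(6430)⁴·(3.05×10⁹/9.17×10¹⁰)² = 1.072×10⁵ W/m².
For an isothermal sphere T⁴ = (1−a)S/(4σ) = 4.728×10¹¹ K⁴.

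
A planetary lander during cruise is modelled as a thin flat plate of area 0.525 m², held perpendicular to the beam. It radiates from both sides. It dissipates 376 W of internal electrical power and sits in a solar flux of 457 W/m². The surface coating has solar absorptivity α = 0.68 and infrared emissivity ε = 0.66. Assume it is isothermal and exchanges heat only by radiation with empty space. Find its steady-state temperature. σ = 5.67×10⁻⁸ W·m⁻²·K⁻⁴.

T ≈ 342 K

At steady state, absorbed solar power + internal power = radiated power.
Absorbed: α·S·A_cross = 0.68·457·0.5250 = 163.1 W (cross-section A).
Total input = 163.1 + 376 = 539.1 W.
Radiated: εσ·A_surf·T⁴ with A_surf = 2A = 1.050 m².
T⁴ = 539.1/(0.66·5.67×10⁻⁸·1.050) = 1.372×10¹⁰ K⁴.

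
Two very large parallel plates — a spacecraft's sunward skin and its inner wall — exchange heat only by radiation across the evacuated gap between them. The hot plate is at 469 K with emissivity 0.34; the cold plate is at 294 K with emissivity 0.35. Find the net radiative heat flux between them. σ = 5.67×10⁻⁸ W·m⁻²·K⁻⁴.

q ≈ 483 W/m²

For two infinite grey parallel plates, q = σ(T₁⁴ − T₂⁴)/(1/ε₁ + 1/ε₂ − 1).
T₁⁴ − T₂⁴ = 4.838×10¹⁰ − 7.471×10⁹ = 4.091×10¹⁰ K⁴.
1/ε₁ + 1/ε₂ − 1 = 2.941 + 2.857 − 1 = 4.798.
q = 5.67×10⁻⁸ × 4.091×10¹⁰ / 4.798.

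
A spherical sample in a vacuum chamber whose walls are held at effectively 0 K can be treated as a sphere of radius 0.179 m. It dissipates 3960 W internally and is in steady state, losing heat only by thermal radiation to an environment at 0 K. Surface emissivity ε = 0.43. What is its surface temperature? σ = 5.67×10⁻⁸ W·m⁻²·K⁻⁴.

T ≈ 797 K

Steady state: internal power = radiated power, P = εσA T⁴.
Radiating area A = 4πr² = 0.4026 m².
T⁴ = P/(εσA) = 3960/(0.43·5.67×10⁻⁸·0.4026) = 4.034×10¹¹ K⁴.
T = (4.034×10¹¹)^(1/4).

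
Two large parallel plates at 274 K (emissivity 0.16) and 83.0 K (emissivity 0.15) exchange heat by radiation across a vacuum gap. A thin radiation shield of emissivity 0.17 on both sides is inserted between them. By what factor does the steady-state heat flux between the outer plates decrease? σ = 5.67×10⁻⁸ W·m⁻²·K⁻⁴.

factor ≈ 1.90

Without shield: q₀ = σΔ(T⁴)/(1/ε₁+1/ε₂−1) with denominator 11.92.
With shield the two gaps are in series; the resistances add: (1/ε₁+1/ε_s−1)+(1/ε_s+1/ε₂−1) = 11.13+11.55 = 22.68.
Heat-flux ratio q₀/q = 22.68/11.92.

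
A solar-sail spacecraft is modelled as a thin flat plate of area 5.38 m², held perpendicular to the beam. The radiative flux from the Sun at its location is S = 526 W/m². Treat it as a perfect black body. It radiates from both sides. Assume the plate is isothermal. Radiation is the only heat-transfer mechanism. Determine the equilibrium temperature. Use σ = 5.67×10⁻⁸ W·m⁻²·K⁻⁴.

T ≈ 261 K

At equilibrium, absorbed power = emitted power.
Absorbing cross-section = A = 5.380 m²; emitting surface = 2A = 10.76 m² (ratio 2).
S·A_cross = εσ·A_surf·T⁴  ⇒  T⁴ = S/(2σ).
T⁴ = 1.00·526/(2·5.67×10⁻⁸) = 4.638×10⁹ K⁴.
T = (4.638×10⁹)^(1/4).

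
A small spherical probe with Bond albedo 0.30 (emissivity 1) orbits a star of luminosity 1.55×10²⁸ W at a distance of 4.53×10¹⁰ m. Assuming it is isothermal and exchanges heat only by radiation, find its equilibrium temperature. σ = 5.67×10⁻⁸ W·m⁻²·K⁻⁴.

T ≈ 1170 K

First find the stellar flux at distance d: S = L/(4πd²) = 1.55×10²⁸/(4π·(4.53×10¹⁰)²) = 6.011×10⁵ W/m².
For an isothermal sphere, absorbed (1−a)S·πr² = emitted σ·4πr²·T⁴, so T⁴ = (1−a)S/(4σ).
T⁴ = 0.700·6.011×10⁵/(4·5.67×10⁻⁸) = 1.855×10¹² K⁴.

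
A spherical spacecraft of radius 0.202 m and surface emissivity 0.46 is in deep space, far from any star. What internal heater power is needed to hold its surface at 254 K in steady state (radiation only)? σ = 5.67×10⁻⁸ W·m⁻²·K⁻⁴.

P ≈ 55.7 W

P = εσ·4πr²·T⁴.
4πr² = 0.5128 m²; T⁴ = 4.162×10⁹ K⁴.
P = 0.46·5.67×10⁻⁸·0.5128·4.162×10⁹.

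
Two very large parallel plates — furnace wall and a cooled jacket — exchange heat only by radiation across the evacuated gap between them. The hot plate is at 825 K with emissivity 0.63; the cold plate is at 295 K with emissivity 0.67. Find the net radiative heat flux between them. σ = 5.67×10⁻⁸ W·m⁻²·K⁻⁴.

For two infinite grey parallel plates, q = σ(T₁⁴ − T₂⁴)/(1/ε₁ + 1/ε₂ − 1).
T₁⁴ − T₂⁴ = 4.633×10¹¹ − 7.573×10⁹ = 4.557×10¹¹ K⁴.
1/ε₁ + 1/ε₂ − 1 = 1.587 + 1.493 − 1 = 2.080.
q = 5.67×10⁻⁸ × 4.557×10¹¹ / 2.080.

q ≈ 12400 W/m²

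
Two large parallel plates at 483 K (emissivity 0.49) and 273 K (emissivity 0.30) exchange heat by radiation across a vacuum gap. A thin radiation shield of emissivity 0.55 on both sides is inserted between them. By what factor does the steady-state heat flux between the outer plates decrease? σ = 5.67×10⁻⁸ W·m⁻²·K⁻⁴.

Without shield: q₀ = σΔ(T⁴)/(1/ε₁+1/ε₂−1) with denominator 4.374.
With shield the two gaps are in series; the resistances add: (1/ε₁+1/ε_s−1)+(1/ε_s+1/ε₂−1) = 2.859+4.152 = 7.011.
Heat-flux ratio q₀/q = 7.011/4.374.

factor ≈ 1.60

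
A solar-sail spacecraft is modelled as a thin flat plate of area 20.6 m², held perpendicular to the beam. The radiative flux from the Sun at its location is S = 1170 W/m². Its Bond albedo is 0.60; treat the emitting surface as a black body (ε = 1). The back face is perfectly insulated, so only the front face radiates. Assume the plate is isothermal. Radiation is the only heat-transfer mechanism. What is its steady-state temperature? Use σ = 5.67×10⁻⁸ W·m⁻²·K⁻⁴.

At equilibrium, absorbed power = emitted power.
Absorbing cross-section = A = 20.60 m²; emitting surface = A = 20.60 m² (ratio 1).
(1−a)S·A_cross = εσ·A_surf·T⁴  ⇒  T⁴ = (1−a)S/(1σ).
T⁴ = 0.400·1170/(1·5.67×10⁻⁸) = 8.254×10⁹ K⁴.
T = (8.254×10⁹)^(1/4).

T ≈ 301 K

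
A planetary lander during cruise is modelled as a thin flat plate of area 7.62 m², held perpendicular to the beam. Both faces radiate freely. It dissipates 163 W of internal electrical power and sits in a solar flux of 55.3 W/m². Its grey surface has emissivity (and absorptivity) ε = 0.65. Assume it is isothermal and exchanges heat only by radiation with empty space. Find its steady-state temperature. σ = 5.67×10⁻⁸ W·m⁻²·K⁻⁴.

T ≈ 167 K

At steady state, absorbed solar power + internal power = radiated power.
Absorbed: α·S·A_cross = 0.65·55.3·7.620 = 273.9 W (cross-section A).
Total input = 273.9 + 163 = 436.9 W.
Radiated: εσ·A_surf·T⁴ with A_surf = 2A = 15.24 m².
T⁴ = 436.9/(0.65·5.67×10⁻⁸·15.24) = 7.779×10⁸ K⁴.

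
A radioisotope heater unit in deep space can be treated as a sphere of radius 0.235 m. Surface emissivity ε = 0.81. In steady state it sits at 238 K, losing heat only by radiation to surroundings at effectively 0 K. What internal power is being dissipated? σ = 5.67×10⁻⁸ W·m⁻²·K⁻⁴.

Steady state: P = εσA T⁴.
A = 4πr² = 0.6940 m²; T⁴ = (238)⁴ = 3.209×10⁹ K⁴.
P = 0.81 × 5.67×10⁻⁸ × 0.6940 × 3.209×10⁹.

P ≈ 102 W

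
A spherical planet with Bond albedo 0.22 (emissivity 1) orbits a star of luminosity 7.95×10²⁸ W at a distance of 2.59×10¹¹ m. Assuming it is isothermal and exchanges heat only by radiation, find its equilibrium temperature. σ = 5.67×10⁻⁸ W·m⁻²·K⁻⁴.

T ≈ 755 K

First find the stellar flux at distance d: S = L/(4πd²) = 7.95×10²⁸/(4π·(2.59×10¹¹)²) = 94310 W/m².
For an isothermal sphere, absorbed (1−a)S·πr² = emitted σ·4πr²·T⁴, so T⁴ = (1−a)S/(4σ).
T⁴ = 0.780·94310/(4·5.67×10⁻⁸) = 3.243×10¹¹ K⁴.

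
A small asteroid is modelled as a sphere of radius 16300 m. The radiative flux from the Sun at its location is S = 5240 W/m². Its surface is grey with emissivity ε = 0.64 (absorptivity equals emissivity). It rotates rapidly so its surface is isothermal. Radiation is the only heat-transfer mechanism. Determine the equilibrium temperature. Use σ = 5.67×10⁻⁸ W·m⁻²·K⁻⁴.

At equilibrium, absorbed power = emitted power.
Absorbing cross-section = πr² = 8.347×10⁸ m²; emitting surface = 4πr² = 3.339×10⁹ m² (ratio 4).
εS·A_cross = εσ·A_surf·T⁴  ⇒  T⁴ = S/(4σ)   (ε cancels).
T⁴ = 5240/(4·5.67×10⁻⁸) = 2.310×10¹⁰ K⁴.
T = (2.310×10¹⁰)^(1/4).

T ≈ 390 K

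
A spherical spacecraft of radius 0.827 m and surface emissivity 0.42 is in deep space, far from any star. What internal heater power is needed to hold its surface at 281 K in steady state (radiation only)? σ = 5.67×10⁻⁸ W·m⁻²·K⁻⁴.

P = εσ·4πr²·T⁴.
4πr² = 8.595 m²; T⁴ = 6.235×10⁹ K⁴.
P = 0.42·5.67×10⁻⁸·8.595·6.235×10⁹.

P ≈ 1280 W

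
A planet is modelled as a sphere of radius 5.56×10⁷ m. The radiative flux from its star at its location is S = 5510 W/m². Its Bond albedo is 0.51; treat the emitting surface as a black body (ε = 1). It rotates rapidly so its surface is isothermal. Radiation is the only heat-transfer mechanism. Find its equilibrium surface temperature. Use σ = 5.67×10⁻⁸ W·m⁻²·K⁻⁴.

At equilibrium, absorbed power = emitted power.
Absorbing cross-section = πr² = 9.712×10¹⁵ m²; emitting surface = 4πr² = 3.885×10¹⁶ m² (ratio 4).
(1−a)S·A_cross = εσ·A_surf·T⁴  ⇒  T⁴ = (1−a)S/(4σ).
T⁴ = 0.490·5510/(4·5.67×10⁻⁸) = 1.190×10¹⁰ K⁴.
T = (1.190×10¹⁰)^(1/4).

T ≈ 330 K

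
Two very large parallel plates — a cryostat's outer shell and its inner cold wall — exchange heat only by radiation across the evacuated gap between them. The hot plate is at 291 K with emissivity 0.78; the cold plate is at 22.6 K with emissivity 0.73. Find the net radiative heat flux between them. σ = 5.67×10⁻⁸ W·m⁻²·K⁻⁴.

q ≈ 246 W/m²

For two infinite grey parallel plates, q = σ(T₁⁴ − T₂⁴)/(1/ε₁ + 1/ε₂ − 1).
T₁⁴ − T₂⁴ = 7.171×10⁹ − 2.609×10⁵ = 7.171×10⁹ K⁴.
1/ε₁ + 1/ε₂ − 1 = 1.282 + 1.370 − 1 = 1.652.
q = 5.67×10⁻⁸ × 7.171×10⁹ / 1.652.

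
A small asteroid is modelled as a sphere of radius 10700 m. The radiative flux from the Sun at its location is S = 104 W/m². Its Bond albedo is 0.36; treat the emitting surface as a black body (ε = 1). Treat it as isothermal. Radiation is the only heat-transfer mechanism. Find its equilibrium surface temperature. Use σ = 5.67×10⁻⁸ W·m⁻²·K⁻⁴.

At equilibrium, absorbed power = emitted power.
Absorbing cross-section = πr² = 3.597×10⁸ m²; emitting surface = 4πr² = 1.439×10⁹ m² (ratio 4).
(1−a)S·A_cross = εσ·A_surf·T⁴  ⇒  T⁴ = (1−a)S/(4σ).
T⁴ = 0.640·104/(4·5.67×10⁻⁸) = 2.935×10⁸ K⁴.
T = (2.935×10⁸)^(1/4).

T ≈ 131 K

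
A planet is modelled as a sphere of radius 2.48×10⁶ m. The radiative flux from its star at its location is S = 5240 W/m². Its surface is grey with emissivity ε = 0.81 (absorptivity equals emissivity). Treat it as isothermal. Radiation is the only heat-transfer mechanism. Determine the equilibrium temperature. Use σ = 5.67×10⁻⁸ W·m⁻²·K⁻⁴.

T ≈ 390 K

At equilibrium, absorbed power = emitted power.
Absorbing cross-section = πr² = 1.932×10¹³ m²; emitting surface = 4πr² = 7.729×10¹³ m² (ratio 4).
εS·A_cross = εσ·A_surf·T⁴  ⇒  T⁴ = S/(4σ)   (ε cancels).
T⁴ = 5240/(4·5.67×10⁻⁸) = 2.310×10¹⁰ K⁴.
T = (2.310×10¹⁰)^(1/4).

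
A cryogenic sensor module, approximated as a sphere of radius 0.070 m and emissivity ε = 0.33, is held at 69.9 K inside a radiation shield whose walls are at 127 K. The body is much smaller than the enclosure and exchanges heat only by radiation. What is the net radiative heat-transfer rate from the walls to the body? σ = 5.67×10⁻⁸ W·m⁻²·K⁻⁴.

P_net ≈ 0.272 W

For a small grey body in a large enclosure: P_net = εσA(T_body⁴ − T_wall⁴).
A = 4πr² = 0.06158 m²; T_body⁴ − T_wall⁴ = 2.387×10⁷ − 2.601×10⁸ = -2.363×10⁸ K⁴.
|P_net| = 0.33·5.67×10⁻⁸·0.06158·2.363×10⁸.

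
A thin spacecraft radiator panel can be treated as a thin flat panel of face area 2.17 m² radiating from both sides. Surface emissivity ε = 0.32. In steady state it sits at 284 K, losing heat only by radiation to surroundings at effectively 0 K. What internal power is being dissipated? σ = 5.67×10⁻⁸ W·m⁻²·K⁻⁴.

P ≈ 512 W

Steady state: P = εσA T⁴.
A = 2·2.17 = 4.340 m²; T⁴ = (284)⁴ = 6.505×10⁹ K⁴.
P = 0.32 × 5.67×10⁻⁸ × 4.340 × 6.505×10⁹.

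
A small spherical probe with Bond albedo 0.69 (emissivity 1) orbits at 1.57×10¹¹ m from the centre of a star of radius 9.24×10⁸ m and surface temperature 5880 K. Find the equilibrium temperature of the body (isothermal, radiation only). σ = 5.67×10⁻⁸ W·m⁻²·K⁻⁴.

The star's surface emits σT_*⁴; at distance d the flux is S = σT_*⁴(R_*/d)².
S = 5.67×10⁻⁸·(5880)⁴·(9.24×10⁸/1.57×10¹¹)² = 2348 W/m².
For an isothermal sphere T⁴ = (1−a)S/(4σ) = 3.209×10⁹ K⁴.

T ≈ 238 K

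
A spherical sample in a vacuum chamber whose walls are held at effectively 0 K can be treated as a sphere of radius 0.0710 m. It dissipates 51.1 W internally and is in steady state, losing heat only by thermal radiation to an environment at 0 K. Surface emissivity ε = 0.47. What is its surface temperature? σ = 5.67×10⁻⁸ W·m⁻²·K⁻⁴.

T ≈ 417 K

Steady state: internal power = radiated power, P = εσA T⁴.
Radiating area A = 4πr² = 0.06335 m².
T⁴ = P/(εσA) = 51.1/(0.47·5.67×10⁻⁸·0.06335) = 3.027×10¹⁰ K⁴.
T = (3.027×10¹⁰)^(1/4).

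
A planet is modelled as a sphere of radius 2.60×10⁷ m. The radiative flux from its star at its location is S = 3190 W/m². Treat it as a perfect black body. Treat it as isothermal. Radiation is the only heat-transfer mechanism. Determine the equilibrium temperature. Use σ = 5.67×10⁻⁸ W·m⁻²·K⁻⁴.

T ≈ 344 K

At equilibrium, absorbed power = emitted power.
Absorbing cross-section = πr² = 2.124×10¹⁵ m²; emitting surface = 4πr² = 8.495×10¹⁵ m² (ratio 4).
S·A_cross = εσ·A_surf·T⁴  ⇒  T⁴ = S/(4σ).
T⁴ = 1.00·3190/(4·5.67×10⁻⁸) = 1.407×10¹⁰ K⁴.
T = (1.407×10¹⁰)^(1/4).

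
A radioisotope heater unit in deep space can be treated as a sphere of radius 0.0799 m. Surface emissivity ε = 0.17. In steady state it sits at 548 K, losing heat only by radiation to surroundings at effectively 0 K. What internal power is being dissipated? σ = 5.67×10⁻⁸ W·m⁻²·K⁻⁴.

P ≈ 69.7 W

Steady state: P = εσA T⁴.
A = 4πr² = 0.08022 m²; T⁴ = (548)⁴ = 9.018×10¹⁰ K⁴.
P = 0.17 × 5.67×10⁻⁸ × 0.08022 × 9.018×10¹⁰.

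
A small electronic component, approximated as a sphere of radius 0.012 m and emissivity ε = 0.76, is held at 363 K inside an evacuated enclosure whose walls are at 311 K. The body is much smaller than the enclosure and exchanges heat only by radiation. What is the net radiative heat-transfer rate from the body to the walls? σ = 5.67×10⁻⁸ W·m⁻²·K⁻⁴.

P_net ≈ 0.624 W

For a small grey body in a large enclosure: P_net = εσA(T_body⁴ − T_wall⁴).
A = 4πr² = 0.001810 m²; T_body⁴ − T_wall⁴ = 1.736×10¹⁰ − 9.355×10⁹ = 8.008×10⁹ K⁴.
|P_net| = 0.76·5.67×10⁻⁸·0.001810·8.008×10⁹.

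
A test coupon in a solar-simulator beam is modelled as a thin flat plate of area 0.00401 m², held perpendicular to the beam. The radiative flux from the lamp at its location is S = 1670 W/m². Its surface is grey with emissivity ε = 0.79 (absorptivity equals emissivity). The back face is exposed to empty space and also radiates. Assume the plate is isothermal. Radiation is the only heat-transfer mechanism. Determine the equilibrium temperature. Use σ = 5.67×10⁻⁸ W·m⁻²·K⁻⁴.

T ≈ 348 K

At equilibrium, absorbed power = emitted power.
Absorbing cross-section = A = 0.004010 m²; emitting surface = 2A = 0.008020 m² (ratio 2).
εS·A_cross = εσ·A_surf·T⁴  ⇒  T⁴ = S/(2σ)   (ε cancels).
T⁴ = 1670/(2·5.67×10⁻⁸) = 1.473×10¹⁰ K⁴.
T = (1.473×10¹⁰)^(1/4).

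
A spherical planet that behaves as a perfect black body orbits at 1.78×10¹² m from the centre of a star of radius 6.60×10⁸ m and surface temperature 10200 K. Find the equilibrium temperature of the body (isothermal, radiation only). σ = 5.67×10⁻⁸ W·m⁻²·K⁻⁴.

The star's surface emits σT_*⁴; at distance d the flux is S = σT_*⁴(R_*/d)².
S = 5.67×10⁻⁸·(10200)⁴·(6.60×10⁸/1.78×10¹²)² = 84.38 W/m².
For an isothermal sphere T⁴ = (1−a)S/(4σ) = 3.720×10⁸ K⁴.

T ≈ 139 K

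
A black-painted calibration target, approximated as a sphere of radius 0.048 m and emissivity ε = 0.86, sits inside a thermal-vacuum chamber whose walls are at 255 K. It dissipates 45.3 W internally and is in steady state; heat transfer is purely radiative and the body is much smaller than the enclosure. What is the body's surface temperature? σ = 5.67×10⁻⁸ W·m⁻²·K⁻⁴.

For a small grey body in a large enclosure, net radiated power = εσA(T⁴ − T_w⁴).
Steady state: P = εσA(T⁴ − T_w⁴) with A = 4πr² = 0.02895 m².
T⁴ = P/(εσA) + T_w⁴ = 45.3/(0.86·5.67×10⁻⁸·0.02895) + (255)⁴
    = 3.209×10¹⁰ + 4.228×10⁹ = 3.631×10¹⁰ K⁴.

T ≈ 437 K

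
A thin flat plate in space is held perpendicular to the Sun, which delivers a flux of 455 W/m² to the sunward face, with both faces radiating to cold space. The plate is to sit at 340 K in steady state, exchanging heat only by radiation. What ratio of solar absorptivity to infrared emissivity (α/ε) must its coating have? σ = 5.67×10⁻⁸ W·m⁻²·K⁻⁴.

α/ε ≈ 3.33

Balance: αS·A = εσ·2A·T⁴ ⇒ α/ε = 2σT⁴/S.
α/ε = 2·5.67×10⁻⁸·(340)⁴/455 = 2·5.67×10⁻⁸·1.336×10¹⁰/455.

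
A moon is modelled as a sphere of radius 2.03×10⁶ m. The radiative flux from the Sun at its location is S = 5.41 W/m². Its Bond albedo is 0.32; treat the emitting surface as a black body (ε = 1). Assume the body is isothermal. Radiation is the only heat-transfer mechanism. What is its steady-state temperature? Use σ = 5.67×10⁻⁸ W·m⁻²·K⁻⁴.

T ≈ 63.5 K

At equilibrium, absorbed power = emitted power.
Absorbing cross-section = πr² = 1.295×10¹³ m²; emitting surface = 4πr² = 5.178×10¹³ m² (ratio 4).
(1−a)S·A_cross = εσ·A_surf·T⁴  ⇒  T⁴ = (1−a)S/(4σ).
T⁴ = 0.680·5.41/(4·5.67×10⁻⁸) = 1.622×10⁷ K⁴.
T = (1.622×10⁷)^(1/4).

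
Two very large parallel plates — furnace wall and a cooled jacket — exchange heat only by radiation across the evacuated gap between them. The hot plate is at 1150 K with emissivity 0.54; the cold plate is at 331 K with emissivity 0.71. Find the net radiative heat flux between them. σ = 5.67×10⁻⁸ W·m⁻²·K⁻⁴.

q ≈ 43600 W/m²

For two infinite grey parallel plates, q = σ(T₁⁴ − T₂⁴)/(1/ε₁ + 1/ε₂ − 1).
T₁⁴ − T₂⁴ = 1.749×10¹² − 1.200×10¹⁰ = 1.737×10¹² K⁴.
1/ε₁ + 1/ε₂ − 1 = 1.852 + 1.408 − 1 = 2.260.
q = 5.67×10⁻⁸ × 1.737×10¹² / 2.260.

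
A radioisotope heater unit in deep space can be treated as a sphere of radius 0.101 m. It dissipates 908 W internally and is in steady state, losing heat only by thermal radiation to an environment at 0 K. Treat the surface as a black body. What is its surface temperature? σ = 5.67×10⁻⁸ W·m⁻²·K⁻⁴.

T ≈ 595 K

Steady state: internal power = radiated power, P = εσA T⁴.
Radiating area A = 4πr² = 0.1282 m².
T⁴ = P/(εσA) = 908/(1.0·5.67×10⁻⁸·0.1282) = 1.249×10¹¹ K⁴.
T = (1.249×10¹¹)^(1/4).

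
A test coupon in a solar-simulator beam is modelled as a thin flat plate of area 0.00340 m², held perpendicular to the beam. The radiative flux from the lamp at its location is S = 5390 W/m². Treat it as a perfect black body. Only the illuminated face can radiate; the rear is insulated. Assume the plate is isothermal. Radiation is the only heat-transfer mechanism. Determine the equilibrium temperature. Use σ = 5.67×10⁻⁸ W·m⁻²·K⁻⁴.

T ≈ 555 K

At equilibrium, absorbed power = emitted power.
Absorbing cross-section = A = 0.003400 m²; emitting surface = A = 0.003400 m² (ratio 1).
S·A_cross = εσ·A_surf·T⁴  ⇒  T⁴ = S/(1σ).
T⁴ = 1.00·5390/(1·5.67×10⁻⁸) = 9.506×10¹⁰ K⁴.
T = (9.506×10¹⁰)^(1/4).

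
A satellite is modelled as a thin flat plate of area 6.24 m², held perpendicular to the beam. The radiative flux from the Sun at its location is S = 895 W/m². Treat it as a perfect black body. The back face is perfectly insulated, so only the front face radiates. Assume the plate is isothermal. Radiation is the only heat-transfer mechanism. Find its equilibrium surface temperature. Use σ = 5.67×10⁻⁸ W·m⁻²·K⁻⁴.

T ≈ 354 K

At equilibrium, absorbed power = emitted power.
Absorbing cross-section = A = 6.240 m²; emitting surface = A = 6.240 m² (ratio 1).
S·A_cross = εσ·A_surf·T⁴  ⇒  T⁴ = S/(1σ).
T⁴ = 1.00·895/(1·5.67×10⁻⁸) = 1.578×10¹⁰ K⁴.
T = (1.578×10¹⁰)^(1/4).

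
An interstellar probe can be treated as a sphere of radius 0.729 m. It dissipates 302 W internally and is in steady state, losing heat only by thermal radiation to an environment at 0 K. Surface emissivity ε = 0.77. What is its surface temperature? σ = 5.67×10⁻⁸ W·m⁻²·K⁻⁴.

Steady state: internal power = radiated power, P = εσA T⁴.
Radiating area A = 4πr² = 6.678 m².
T⁴ = P/(εσA) = 302/(0.77·5.67×10⁻⁸·6.678) = 1.036×10⁹ K⁴.
T = (1.036×10⁹)^(1/4).

T ≈ 179 K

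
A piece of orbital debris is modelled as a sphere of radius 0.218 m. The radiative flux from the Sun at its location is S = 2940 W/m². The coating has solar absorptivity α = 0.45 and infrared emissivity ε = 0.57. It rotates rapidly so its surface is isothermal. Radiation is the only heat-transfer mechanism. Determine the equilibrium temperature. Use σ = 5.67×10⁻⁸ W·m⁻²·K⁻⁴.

At equilibrium, absorbed power = emitted power.
Absorbing cross-section = πr² = 0.1493 m²; emitting surface = 4πr² = 0.5972 m² (ratio 4).
αS·A_cross = εσ·A_surf·T⁴  ⇒  T⁴ = αS/(ε·4σ).
T⁴ = 0.450·2940/(0.57·4·5.67×10⁻⁸) = 1.023×10¹⁰ K⁴.
T = (1.023×10¹⁰)^(1/4).

T ≈ 318 K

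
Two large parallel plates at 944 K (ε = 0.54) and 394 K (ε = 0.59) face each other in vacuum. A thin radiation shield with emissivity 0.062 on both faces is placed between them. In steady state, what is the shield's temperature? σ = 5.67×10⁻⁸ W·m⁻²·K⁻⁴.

T_s ≈ 799 K

In steady state the net flux on the hot side equals that on the cold side.
σ(T₁⁴−T_s⁴)/D₁ = σ(T_s⁴−T₂⁴)/D₂, with D₁ = 1/ε₁+1/ε_s−1 = 16.98, D₂ = 1/ε_s+1/ε₂−1 = 16.82.
Solve for T_s⁴: T_s⁴ = (D₂·T₁⁴ + D₁·T₂⁴)/(D₁+D₂) = 4.073×10¹¹ K⁴.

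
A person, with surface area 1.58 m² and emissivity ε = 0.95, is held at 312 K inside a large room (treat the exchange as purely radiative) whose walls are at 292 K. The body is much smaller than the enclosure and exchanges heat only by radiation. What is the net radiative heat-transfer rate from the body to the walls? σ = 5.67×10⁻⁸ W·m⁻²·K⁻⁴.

For a small grey body in a large enclosure: P_net = εσA(T_body⁴ − T_wall⁴).
A = 1.58 m²; T_body⁴ − T_wall⁴ = 9.476×10⁹ − 7.270×10⁹ = 2.206×10⁹ K⁴.
|P_net| = 0.95·5.67×10⁻⁸·1.580·2.206×10⁹.

P_net ≈ 188 W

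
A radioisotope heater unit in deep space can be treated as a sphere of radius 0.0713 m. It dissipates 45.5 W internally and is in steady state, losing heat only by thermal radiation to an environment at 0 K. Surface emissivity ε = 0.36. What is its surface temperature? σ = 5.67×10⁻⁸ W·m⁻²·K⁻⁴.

T ≈ 432 K

Steady state: internal power = radiated power, P = εσA T⁴.
Radiating area A = 4πr² = 0.06388 m².
T⁴ = P/(εσA) = 45.5/(0.36·5.67×10⁻⁸·0.06388) = 3.489×10¹⁰ K⁴.
T = (3.489×10¹⁰)^(1/4).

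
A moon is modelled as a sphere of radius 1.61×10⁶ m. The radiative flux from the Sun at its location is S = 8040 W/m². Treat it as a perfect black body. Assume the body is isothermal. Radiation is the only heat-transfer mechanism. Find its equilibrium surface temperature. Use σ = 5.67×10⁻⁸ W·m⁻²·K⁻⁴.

T ≈ 434 K

At equilibrium, absorbed power = emitted power.
Absorbing cross-section = πr² = 8.143×10¹² m²; emitting surface = 4πr² = 3.257×10¹³ m² (ratio 4).
S·A_cross = εσ·A_surf·T⁴  ⇒  T⁴ = S/(4σ).
T⁴ = 1.00·8040/(4·5.67×10⁻⁸) = 3.545×10¹⁰ K⁴.
T = (3.545×10¹⁰)^(1/4).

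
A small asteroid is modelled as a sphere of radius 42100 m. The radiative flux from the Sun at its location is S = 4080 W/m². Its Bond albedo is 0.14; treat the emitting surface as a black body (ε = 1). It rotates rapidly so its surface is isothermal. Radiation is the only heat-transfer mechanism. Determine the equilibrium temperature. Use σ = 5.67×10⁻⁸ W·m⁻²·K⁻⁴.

T ≈ 353 K

At equilibrium, absorbed power = emitted power.
Absorbing cross-section = πr² = 5.568×10⁹ m²; emitting surface = 4πr² = 2.227×10¹⁰ m² (ratio 4).
(1−a)S·A_cross = εσ·A_surf·T⁴  ⇒  T⁴ = (1−a)S/(4σ).
T⁴ = 0.860·4080/(4·5.67×10⁻⁸) = 1.547×10¹⁰ K⁴.
T = (1.547×10¹⁰)^(1/4).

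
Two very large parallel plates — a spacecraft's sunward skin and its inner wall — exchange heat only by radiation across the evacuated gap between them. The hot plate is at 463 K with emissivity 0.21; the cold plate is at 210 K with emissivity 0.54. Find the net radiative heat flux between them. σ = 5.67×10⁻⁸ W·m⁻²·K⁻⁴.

q ≈ 445 W/m²

For two infinite grey parallel plates, q = σ(T₁⁴ − T₂⁴)/(1/ε₁ + 1/ε₂ − 1).
T₁⁴ − T₂⁴ = 4.595×10¹⁰ − 1.945×10⁹ = 4.401×10¹⁰ K⁴.
1/ε₁ + 1/ε₂ − 1 = 4.762 + 1.852 − 1 = 5.614.
q = 5.67×10⁻⁸ × 4.401×10¹⁰ / 5.614.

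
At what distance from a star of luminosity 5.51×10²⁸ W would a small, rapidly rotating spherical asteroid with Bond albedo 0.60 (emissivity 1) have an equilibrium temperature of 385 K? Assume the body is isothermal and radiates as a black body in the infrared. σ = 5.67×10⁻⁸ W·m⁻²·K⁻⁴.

d ≈ 5.93×10¹¹ m

For an isothermal black-emitting sphere, (1−a)S·πr² = σ·4πr²·T⁴ ⇒ S = 4σT⁴/(1−a).
S = 4·5.67×10⁻⁸·(385)⁴/0.400 = 12460 W/m².
Flux falls as S = L/(4πd²), so d = √(L/(4πS)) = √(5.51×10²⁸/(4π·12460)).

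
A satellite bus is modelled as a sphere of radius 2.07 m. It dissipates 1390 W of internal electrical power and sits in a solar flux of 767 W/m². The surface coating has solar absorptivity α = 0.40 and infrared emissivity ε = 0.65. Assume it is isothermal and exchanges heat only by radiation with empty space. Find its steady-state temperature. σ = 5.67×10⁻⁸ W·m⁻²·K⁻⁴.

At steady state, absorbed solar power + internal power = radiated power.
Absorbed: α·S·A_cross = 0.40·767·13.46 = 4130 W (cross-section πr²).
Total input = 4130 + 1390 = 5520 W.
Radiated: εσ·A_surf·T⁴ with A_surf = 4πr² = 53.85 m².
T⁴ = 5520/(0.65·5.67×10⁻⁸·53.85) = 2.782×10⁹ K⁴.

T ≈ 230 K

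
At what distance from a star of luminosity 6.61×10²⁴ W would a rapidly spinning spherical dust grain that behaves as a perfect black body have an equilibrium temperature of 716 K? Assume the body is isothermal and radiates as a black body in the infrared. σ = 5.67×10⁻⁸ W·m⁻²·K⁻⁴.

For an isothermal black-emitting sphere, (1−a)S·πr² = σ·4πr²·T⁴ ⇒ S = 4σT⁴/(1−a).
S = 4·5.67×10⁻⁸·(716)⁴/1.00 = 59610 W/m².
Flux falls as S = L/(4πd²), so d = √(L/(4πS)) = √(6.61×10²⁴/(4π·59610)).

d ≈ 2.97×10⁹ m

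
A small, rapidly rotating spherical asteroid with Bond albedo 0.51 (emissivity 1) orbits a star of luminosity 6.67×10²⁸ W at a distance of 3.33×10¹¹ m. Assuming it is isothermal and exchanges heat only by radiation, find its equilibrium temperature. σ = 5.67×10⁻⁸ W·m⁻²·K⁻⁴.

First find the stellar flux at distance d: S = L/(4πd²) = 6.67×10²⁸/(4π·(3.33×10¹¹)²) = 47870 W/m².
For an isothermal sphere, absorbed (1−a)S·πr² = emitted σ·4πr²·T⁴, so T⁴ = (1−a)S/(4σ).
T⁴ = 0.490·47870/(4·5.67×10⁻⁸) = 1.034×10¹¹ K⁴.

T ≈ 567 K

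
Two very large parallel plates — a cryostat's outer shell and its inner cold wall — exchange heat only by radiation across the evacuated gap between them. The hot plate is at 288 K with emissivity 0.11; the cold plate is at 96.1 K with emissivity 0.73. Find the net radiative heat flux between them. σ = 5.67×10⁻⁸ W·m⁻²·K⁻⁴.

For two infinite grey parallel plates, q = σ(T₁⁴ − T₂⁴)/(1/ε₁ + 1/ε₂ − 1).
T₁⁴ − T₂⁴ = 6.880×10⁹ − 8.529×10⁷ = 6.794×10⁹ K⁴.
1/ε₁ + 1/ε₂ − 1 = 9.091 + 1.370 − 1 = 9.461.
q = 5.67×10⁻⁸ × 6.794×10⁹ / 9.461.

q ≈ 40.7 W/m²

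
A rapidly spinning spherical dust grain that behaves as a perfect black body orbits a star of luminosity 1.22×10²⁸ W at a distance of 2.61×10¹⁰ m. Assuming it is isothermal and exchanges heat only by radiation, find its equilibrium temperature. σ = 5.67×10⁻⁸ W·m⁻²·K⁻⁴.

T ≈ 1580 K

First find the stellar flux at distance d: S = L/(4πd²) = 1.22×10²⁸/(4π·(2.61×10¹⁰)²) = 1.425×10⁶ W/m².
For an isothermal sphere, absorbed (1−a)S·πr² = emitted σ·4πr²·T⁴, so T⁴ = (1−a)S/(4σ).
T⁴ = 1.00·1.425×10⁶/(4·5.67×10⁻⁸) = 6.284×10¹² K⁴.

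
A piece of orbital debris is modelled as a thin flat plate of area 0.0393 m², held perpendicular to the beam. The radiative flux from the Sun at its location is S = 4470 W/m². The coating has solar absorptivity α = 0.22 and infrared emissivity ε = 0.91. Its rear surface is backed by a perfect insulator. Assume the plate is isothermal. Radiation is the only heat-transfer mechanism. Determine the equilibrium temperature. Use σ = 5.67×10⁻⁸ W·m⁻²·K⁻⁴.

At equilibrium, absorbed power = emitted power.
Absorbing cross-section = A = 0.03930 m²; emitting surface = A = 0.03930 m² (ratio 1).
αS·A_cross = εσ·A_surf·T⁴  ⇒  T⁴ = αS/(ε·1σ).
T⁴ = 0.220·4470/(0.91·1·5.67×10⁻⁸) = 1.906×10¹⁰ K⁴.
T = (1.906×10¹⁰)^(1/4).

T ≈ 372 K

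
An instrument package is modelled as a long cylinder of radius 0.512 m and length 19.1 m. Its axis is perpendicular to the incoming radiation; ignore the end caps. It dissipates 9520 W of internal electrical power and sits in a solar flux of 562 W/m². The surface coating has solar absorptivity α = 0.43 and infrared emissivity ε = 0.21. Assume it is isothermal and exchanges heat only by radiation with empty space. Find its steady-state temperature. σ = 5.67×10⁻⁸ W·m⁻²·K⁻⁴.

T ≈ 374 K

At steady state, absorbed solar power + internal power = radiated power.
Absorbed: α·S·A_cross = 0.43·562·19.56 = 4726 W (cross-section 2rL).
Total input = 4726 + 9520 = 14250 W.
Radiated: εσ·A_surf·T⁴ with A_surf = 2πrL = 61.44 m².
T⁴ = 14250/(0.21·5.67×10⁻⁸·61.44) = 1.947×10¹⁰ K⁴.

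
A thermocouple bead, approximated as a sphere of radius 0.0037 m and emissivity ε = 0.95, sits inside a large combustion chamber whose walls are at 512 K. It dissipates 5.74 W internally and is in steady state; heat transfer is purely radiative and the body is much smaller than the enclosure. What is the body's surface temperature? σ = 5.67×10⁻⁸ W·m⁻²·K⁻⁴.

T ≈ 911 K

For a small grey body in a large enclosure, net radiated power = εσA(T⁴ − T_w⁴).
Steady state: P = εσA(T⁴ − T_w⁴) with A = 4πr² = 1.720×10⁻⁴ m².
T⁴ = P/(εσA) + T_w⁴ = 5.74/(0.95·5.67×10⁻⁸·1.720×10⁻⁴) + (512)⁴
    = 6.194×10¹¹ + 6.872×10¹⁰ = 6.881×10¹¹ K⁴.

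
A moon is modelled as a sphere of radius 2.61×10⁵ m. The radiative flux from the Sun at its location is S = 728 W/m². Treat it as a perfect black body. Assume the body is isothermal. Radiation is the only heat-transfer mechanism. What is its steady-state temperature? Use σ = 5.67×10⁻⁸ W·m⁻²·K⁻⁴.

At equilibrium, absorbed power = emitted power.
Absorbing cross-section = πr² = 2.140×10¹¹ m²; emitting surface = 4πr² = 8.560×10¹¹ m² (ratio 4).
S·A_cross = εσ·A_surf·T⁴  ⇒  T⁴ = S/(4σ).
T⁴ = 1.00·728/(4·5.67×10⁻⁸) = 3.210×10⁹ K⁴.
T = (3.210×10⁹)^(1/4).

T ≈ 238 K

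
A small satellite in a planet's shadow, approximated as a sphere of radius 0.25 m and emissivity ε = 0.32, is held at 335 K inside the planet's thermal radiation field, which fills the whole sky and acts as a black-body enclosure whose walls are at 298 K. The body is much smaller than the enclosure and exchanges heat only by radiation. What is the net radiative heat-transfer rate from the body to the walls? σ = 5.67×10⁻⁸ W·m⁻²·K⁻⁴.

P_net ≈ 67.1 W

For a small grey body in a large enclosure: P_net = εσA(T_body⁴ − T_wall⁴).
A = 4πr² = 0.7854 m²; T_body⁴ − T_wall⁴ = 1.259×10¹⁰ − 7.886×10⁹ = 4.708×10⁹ K⁴.
|P_net| = 0.32·5.67×10⁻⁸·0.7854·4.708×10⁹.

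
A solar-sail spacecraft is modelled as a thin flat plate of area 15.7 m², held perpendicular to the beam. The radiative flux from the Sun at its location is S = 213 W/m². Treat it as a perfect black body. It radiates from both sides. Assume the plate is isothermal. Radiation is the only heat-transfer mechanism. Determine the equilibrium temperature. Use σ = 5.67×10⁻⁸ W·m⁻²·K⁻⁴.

T ≈ 208 K

At equilibrium, absorbed power = emitted power.
Absorbing cross-section = A = 15.70 m²; emitting surface = 2A = 31.40 m² (ratio 2).
S·A_cross = εσ·A_surf·T⁴  ⇒  T⁴ = S/(2σ).
T⁴ = 1.00·213/(2·5.67×10⁻⁸) = 1.878×10⁹ K⁴.
T = (1.878×10⁹)^(1/4).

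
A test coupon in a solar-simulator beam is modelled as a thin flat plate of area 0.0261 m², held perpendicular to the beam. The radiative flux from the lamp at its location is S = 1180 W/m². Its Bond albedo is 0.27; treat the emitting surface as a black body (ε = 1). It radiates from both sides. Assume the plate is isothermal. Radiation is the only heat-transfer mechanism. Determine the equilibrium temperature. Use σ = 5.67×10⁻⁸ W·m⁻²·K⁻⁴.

At equilibrium, absorbed power = emitted power.
Absorbing cross-section = A = 0.02610 m²; emitting surface = 2A = 0.05220 m² (ratio 2).
(1−a)S·A_cross = εσ·A_surf·T⁴  ⇒  T⁴ = (1−a)S/(2σ).
T⁴ = 0.730·1180/(2·5.67×10⁻⁸) = 7.596×10⁹ K⁴.
T = (7.596×10⁹)^(1/4).

T ≈ 295 K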